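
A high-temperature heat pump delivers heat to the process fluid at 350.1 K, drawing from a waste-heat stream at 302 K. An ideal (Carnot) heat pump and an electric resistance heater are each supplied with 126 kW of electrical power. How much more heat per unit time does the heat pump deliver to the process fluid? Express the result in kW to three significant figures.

791 kW

The reservoir spacing is ΔT = 350.1 − 302 = 48.10 K.
COP_Carnot = T_H/ΔT = 350.10/48.10 = 7.279.
The heat pump delivers Q̇_H = COP × Ẇ = 917.1 kW; the resistance heater delivers Ẇ = 126.0 kW.
Extra = (COP − 1)·Ẇ = 791.1 kW.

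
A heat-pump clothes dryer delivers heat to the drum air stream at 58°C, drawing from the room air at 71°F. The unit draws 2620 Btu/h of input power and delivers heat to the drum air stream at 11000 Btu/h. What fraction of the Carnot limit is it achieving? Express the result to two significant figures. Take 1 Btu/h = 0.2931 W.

COP_actual = Q̇_H/Ẇ = 11000/2620 = 4.198.
In absolute terms T_C = 294.82 K and T_H = 331.15 K, so ΔT = 36.33 K.
COP_Carnot = T_H/ΔT = 331.15/36.33 = 9.114.
η_II = COP_actual/COP_Carnot = 4.198/9.114 = 0.4607.

0.46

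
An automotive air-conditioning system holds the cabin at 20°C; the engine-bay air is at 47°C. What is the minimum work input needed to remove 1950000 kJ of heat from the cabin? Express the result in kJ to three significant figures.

180000 kJ

In absolute terms T_C = 293.15 K and T_H = 320.15 K, so ΔT = 27.00 K.
The reversible limit is COP_R = T_C/ΔT = 10.86, so W_min = Q_C/COP = Q_C·ΔT/T_C.
W_min = 1950000 × 27.00/293.15 = 179600 kJ.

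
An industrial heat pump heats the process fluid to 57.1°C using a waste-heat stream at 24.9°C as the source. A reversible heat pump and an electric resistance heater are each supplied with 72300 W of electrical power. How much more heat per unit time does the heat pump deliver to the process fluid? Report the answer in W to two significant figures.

In absolute terms T_C = 298.05 K and T_H = 330.25 K, so ΔT = 32.20 K.
COP_Carnot = T_H/ΔT = 330.25/32.20 = 10.26.
The heat pump delivers Q̇_H = COP × Ẇ = 741500 W; the resistance heater delivers Ẇ = 72300 W.
Extra = (COP − 1)·Ẇ = 669200 W.

670000 W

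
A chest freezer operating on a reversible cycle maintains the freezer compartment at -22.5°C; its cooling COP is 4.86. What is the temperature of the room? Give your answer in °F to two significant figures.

84 °F

COP_R = T_C/(T_H − T_C) gives T_H − T_C = T_C/COP.
With T_C = 250.65 K, T_H = 250.65 × (1 + 1/4.86) = 302.22 K.
Converting, 302.22 K = 84.33°F.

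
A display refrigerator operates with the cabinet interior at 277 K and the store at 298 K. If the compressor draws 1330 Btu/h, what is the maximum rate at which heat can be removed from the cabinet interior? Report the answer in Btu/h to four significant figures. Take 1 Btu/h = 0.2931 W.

The reservoir spacing is ΔT = 298 − 277 = 21.00 K.
COP_Carnot = T_C/ΔT = 277.00/21.00 = 13.19.
Q̇_max = COP_Carnot × Ẇ = 13.19 × 1330 Btu/h = 17540 Btu/h.

17540 Btu/h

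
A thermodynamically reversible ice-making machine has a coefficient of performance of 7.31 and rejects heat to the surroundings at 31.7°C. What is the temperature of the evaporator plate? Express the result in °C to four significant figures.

-4.985 °C

For a Carnot refrigerator COP_R = T_C/(T_H − T_C), so T_C = COP·T_H/(1 + COP).
With T_H = 304.85 K, T_C = 7.31 × 304.85/8.310 = 268.17 K.
Converting, 268.17 K = -4.98°C.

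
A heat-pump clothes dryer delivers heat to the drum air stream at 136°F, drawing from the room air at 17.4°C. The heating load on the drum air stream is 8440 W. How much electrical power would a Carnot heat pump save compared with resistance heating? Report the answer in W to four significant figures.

7410 W

In absolute terms T_C = 290.55 K and T_H = 330.93 K, so ΔT = 40.38 K.
COP_Carnot = T_H/ΔT = 330.93/40.38 = 8.196.
Resistance heating needs Ẇ_res = Q̇_H = 8440 W; the reversible heat pump needs only Ẇ_hp = Q̇_H/COP = 1030 W.
Saving = 8440 − 1030 = 7410 W.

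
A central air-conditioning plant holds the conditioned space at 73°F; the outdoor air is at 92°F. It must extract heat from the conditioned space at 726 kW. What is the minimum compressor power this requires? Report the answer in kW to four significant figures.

25.90 kW

In absolute terms T_C = 295.93 K and T_H = 306.48 K, so ΔT = 10.56 K.
COP_Carnot = T_C/ΔT = 295.93/10.56 = 28.04.
Ẇ_min = Q̇/COP_Carnot = 726.0/28.04 = 25.90 kW.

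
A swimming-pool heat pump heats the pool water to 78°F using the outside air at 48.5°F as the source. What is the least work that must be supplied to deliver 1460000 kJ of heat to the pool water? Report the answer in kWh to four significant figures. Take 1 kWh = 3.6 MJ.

In absolute terms T_C = 282.32 K and T_H = 298.71 K, so ΔT = 16.39 K.
The reversible limit is COP_HP = T_H/ΔT = 18.23, so W_min = Q_H/COP = Q_H·ΔT/T_H.
W_min = 1460000 × 16.39/298.71 = 80100 kJ = 22.25 kWh.

22.25 kWh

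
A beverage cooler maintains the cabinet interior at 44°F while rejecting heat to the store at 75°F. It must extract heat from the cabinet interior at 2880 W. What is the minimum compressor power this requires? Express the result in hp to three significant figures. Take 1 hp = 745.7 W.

In absolute terms T_C = 279.82 K and T_H = 297.04 K, so ΔT = 17.22 K.
COP_Carnot = T_C/ΔT = 279.82/17.22 = 16.25.
Ẇ_min = Q̇/COP_Carnot = 2880/16.25 = 177.3 W = 0.2377 hp.

0.238 hp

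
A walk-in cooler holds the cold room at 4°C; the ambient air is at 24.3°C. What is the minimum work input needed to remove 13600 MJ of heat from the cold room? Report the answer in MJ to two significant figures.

In absolute terms T_C = 277.15 K and T_H = 297.45 K, so ΔT = 20.30 K.
The reversible limit is COP_R = T_C/ΔT = 13.65, so W_min = Q_C/COP = Q_C·ΔT/T_C.
W_min = 13600 × 20.30/277.15 = 996.1 MJ.

1000 MJ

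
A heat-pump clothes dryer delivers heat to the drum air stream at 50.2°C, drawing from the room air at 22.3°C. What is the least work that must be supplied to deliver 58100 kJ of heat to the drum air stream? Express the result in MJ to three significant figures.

5.01 MJ

In absolute terms T_C = 295.45 K and T_H = 323.35 K, so ΔT = 27.90 K.
The reversible limit is COP_HP = T_H/ΔT = 11.59, so W_min = Q_H/COP = Q_H·ΔT/T_H.
W_min = 58100 × 27.90/323.35 = 5013 kJ = 5.013 MJ.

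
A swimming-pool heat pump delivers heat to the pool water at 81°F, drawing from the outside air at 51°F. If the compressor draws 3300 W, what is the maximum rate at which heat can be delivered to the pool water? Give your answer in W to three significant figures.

59500 W

In absolute terms T_C = 283.71 K and T_H = 300.37 K, so ΔT = 16.67 K.
COP_Carnot = T_H/ΔT = 300.37/16.67 = 18.02.
Q̇_max = COP_Carnot × Ẇ = 18.02 × 3300 W = 59470 W.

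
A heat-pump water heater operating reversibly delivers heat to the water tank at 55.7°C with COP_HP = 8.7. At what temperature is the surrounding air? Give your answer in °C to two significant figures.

18 °C

COP_HP = T_H/(T_H − T_C) gives T_H − T_C = T_H/COP.
With T_H = 328.85 K, T_C = 328.85 × (1 − 1/8.7) = 291.05 K.
Converting, 291.05 K = 17.90°C.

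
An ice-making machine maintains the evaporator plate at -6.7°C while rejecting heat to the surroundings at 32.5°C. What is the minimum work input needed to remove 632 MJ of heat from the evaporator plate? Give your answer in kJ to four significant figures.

92980 kJ

In absolute terms T_C = 266.45 K and T_H = 305.65 K, so ΔT = 39.20 K.
The reversible limit is COP_R = T_C/ΔT = 6.797, so W_min = Q_C/COP = Q_C·ΔT/T_C.
W_min = 632.0 × 39.20/266.45 = 92.98 MJ = 92980 kJ.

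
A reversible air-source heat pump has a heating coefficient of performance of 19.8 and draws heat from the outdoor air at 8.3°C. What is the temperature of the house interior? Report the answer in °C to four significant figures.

COP_HP = T_H/(T_H − T_C) rearranges to T_H = COP·T_C/(COP − 1).
With T_C = 281.45 K, T_H = 19.8 × 281.45/18.80 = 296.42 K.
Converting, 296.42 K = 23.27°C.

23.27 °C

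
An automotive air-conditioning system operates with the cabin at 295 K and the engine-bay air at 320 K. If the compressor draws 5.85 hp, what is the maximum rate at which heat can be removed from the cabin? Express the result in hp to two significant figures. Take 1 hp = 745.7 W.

69 hp

The reservoir spacing is ΔT = 320 − 295 = 25.00 K.
COP_Carnot = T_C/ΔT = 295.00/25.00 = 11.80.
Q̇_max = COP_Carnot × Ẇ = 11.80 × 5.850 hp = 69.03 hp.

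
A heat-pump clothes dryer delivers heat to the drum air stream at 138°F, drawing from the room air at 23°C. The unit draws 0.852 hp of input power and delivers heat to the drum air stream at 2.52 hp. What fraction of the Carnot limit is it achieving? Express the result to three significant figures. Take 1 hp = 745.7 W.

0.320

COP_actual = Q̇_H/Ẇ = 2.520/0.8520 = 2.958.
In absolute terms T_C = 296.15 K and T_H = 332.04 K, so ΔT = 35.89 K.
COP_Carnot = T_H/ΔT = 332.04/35.89 = 9.252.
η_II = COP_actual/COP_Carnot = 2.958/9.252 = 0.3197.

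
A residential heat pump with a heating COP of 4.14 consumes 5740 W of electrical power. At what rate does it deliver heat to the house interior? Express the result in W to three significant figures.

23800 W

Q̇_H = COP_HP × Ẇ = 4.14 × 5740 = 23760 W.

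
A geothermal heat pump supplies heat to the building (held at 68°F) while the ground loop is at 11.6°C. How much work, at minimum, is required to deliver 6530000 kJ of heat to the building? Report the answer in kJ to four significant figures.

In absolute terms T_C = 284.75 K and T_H = 293.15 K, so ΔT = 8.400 K.
The reversible limit is COP_HP = T_H/ΔT = 34.90, so W_min = Q_H/COP = Q_H·ΔT/T_H.
W_min = 6530000 × 8.400/293.15 = 187100 kJ.

187100 kJ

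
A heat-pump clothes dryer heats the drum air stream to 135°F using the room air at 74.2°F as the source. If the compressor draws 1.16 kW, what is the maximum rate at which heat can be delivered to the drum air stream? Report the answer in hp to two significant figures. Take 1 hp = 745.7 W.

In absolute terms T_C = 296.59 K and T_H = 330.37 K, so ΔT = 33.78 K.
COP_Carnot = T_H/ΔT = 330.37/33.78 = 9.781.
Q̇_max = COP_Carnot × Ẇ = 9.781 × 1.160 kW = 11.35 kW = 15.21 hp.

15 hp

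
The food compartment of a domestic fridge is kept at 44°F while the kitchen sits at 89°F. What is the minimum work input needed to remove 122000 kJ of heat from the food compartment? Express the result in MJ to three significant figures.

In absolute terms T_C = 279.82 K and T_H = 304.82 K, so ΔT = 25.00 K.
The reversible limit is COP_R = T_C/ΔT = 11.19, so W_min = Q_C/COP = Q_C·ΔT/T_C.
W_min = 122000 × 25.00/279.82 = 10900 kJ = 10.90 MJ.

10.9 MJ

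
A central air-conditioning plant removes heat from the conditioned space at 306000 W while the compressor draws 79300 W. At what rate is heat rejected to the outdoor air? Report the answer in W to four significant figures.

385300 W

For a cyclic device the first law requires Q̇_H = Q̇_C + Ẇ.
Q̇_H = Q̇_C + Ẇ = 385300 W.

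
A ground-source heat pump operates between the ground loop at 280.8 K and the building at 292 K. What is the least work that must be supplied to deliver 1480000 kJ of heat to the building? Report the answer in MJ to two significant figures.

57 MJ

The reservoir spacing is ΔT = 292 − 280.8 = 11.20 K.
The reversible limit is COP_HP = T_H/ΔT = 26.07, so W_min = Q_H/COP = Q_H·ΔT/T_H.
W_min = 1480000 × 11.20/292.00 = 56770 kJ = 56.77 MJ.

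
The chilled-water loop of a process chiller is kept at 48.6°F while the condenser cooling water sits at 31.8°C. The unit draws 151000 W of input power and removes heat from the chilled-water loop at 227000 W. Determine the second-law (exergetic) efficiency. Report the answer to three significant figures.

COP_actual = Q̇_C/Ẇ = 227000/151000 = 1.503.
In absolute terms T_C = 282.37 K and T_H = 304.95 K, so ΔT = 22.58 K.
COP_Carnot = T_C/ΔT = 282.37/22.58 = 12.51.
η_II = COP_actual/COP_Carnot = 1.503/12.51 = 0.1202.

0.120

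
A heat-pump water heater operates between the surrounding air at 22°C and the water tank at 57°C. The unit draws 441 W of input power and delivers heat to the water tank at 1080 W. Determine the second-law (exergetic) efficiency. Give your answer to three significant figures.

COP_actual = Q̇_H/Ẇ = 1080/441.0 = 2.449.
In absolute terms T_C = 295.15 K and T_H = 330.15 K, so ΔT = 35.00 K.
COP_Carnot = T_H/ΔT = 330.15/35.00 = 9.433.
η_II = COP_actual/COP_Carnot = 2.449/9.433 = 0.2596.

0.260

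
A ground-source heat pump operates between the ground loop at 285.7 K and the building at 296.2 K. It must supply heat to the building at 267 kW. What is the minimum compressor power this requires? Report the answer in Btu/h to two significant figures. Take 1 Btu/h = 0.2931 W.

The reservoir spacing is ΔT = 296.2 − 285.7 = 10.50 K.
COP_Carnot = T_H/ΔT = 296.20/10.50 = 28.21.
Ẇ_min = Q̇/COP_Carnot = 267.0/28.21 = 9.465 kW = 32290 Btu/h.

32000 Btu/h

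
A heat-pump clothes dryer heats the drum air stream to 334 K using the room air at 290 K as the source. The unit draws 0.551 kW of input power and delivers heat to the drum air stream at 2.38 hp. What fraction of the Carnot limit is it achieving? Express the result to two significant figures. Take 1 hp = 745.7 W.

Converting, Q̇_H = 2.380 hp = 1.775 kW, so COP_actual = Q̇_H/Ẇ = 1.775/0.5510 = 3.221.
The reservoir spacing is ΔT = 334 − 290 = 44.00 K.
COP_Carnot = T_H/ΔT = 334.00/44.00 = 7.591.
η_II = COP_actual/COP_Carnot = 3.221/7.591 = 0.4243.

0.42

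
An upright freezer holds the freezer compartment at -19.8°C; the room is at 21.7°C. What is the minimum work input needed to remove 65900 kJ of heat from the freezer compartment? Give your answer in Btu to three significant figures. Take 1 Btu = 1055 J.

10200 Btu

In absolute terms T_C = 253.35 K and T_H = 294.85 K, so ΔT = 41.50 K.
The reversible limit is COP_R = T_C/ΔT = 6.105, so W_min = Q_C/COP = Q_C·ΔT/T_C.
W_min = 65900 × 41.50/253.35 = 10790 kJ = 10230 Btu.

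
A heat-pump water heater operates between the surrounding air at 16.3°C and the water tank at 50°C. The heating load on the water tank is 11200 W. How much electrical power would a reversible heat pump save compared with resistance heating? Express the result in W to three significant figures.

10000 W

In absolute terms T_C = 289.45 K and T_H = 323.15 K, so ΔT = 33.70 K.
COP_Carnot = T_H/ΔT = 323.15/33.70 = 9.589.
Resistance heating needs Ẇ_res = Q̇_H = 11200 W; the reversible heat pump needs only Ẇ_hp = Q̇_H/COP = 1168 W.
Saving = 11200 − 1168 = 10030 W.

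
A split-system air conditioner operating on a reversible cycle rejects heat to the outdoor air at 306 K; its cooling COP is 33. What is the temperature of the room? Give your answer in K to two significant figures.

For a Carnot refrigerator COP_R = T_C/(T_H − T_C), so T_C = COP·T_H/(1 + COP).
With T_H = 306.00 K, T_C = 33 × 306.00/34.00 = 297.00 K.

300 K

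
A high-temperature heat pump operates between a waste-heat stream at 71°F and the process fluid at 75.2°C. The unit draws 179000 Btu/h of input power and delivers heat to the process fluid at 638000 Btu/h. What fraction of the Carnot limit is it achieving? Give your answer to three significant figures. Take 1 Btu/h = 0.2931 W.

0.548

COP_actual = Q̇_H/Ẇ = 638000/179000 = 3.564.
In absolute terms T_C = 294.82 K and T_H = 348.35 K, so ΔT = 53.53 K.
COP_Carnot = T_H/ΔT = 348.35/53.53 = 6.507.
η_II = COP_actual/COP_Carnot = 3.564/6.507 = 0.5477.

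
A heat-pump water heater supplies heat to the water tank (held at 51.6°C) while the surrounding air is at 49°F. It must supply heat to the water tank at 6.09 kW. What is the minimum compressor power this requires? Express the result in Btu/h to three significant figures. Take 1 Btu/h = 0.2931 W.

2700 Btu/h

In absolute terms T_C = 282.59 K and T_H = 324.75 K, so ΔT = 42.16 K.
COP_Carnot = T_H/ΔT = 324.75/42.16 = 7.704.
Ẇ_min = Q̇/COP_Carnot = 6.090/7.704 = 0.7905 kW = 2697 Btu/h.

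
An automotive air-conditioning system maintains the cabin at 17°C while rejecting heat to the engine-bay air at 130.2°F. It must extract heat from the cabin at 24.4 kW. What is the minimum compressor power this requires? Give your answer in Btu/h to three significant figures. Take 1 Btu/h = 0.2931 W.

10800 Btu/h

In absolute terms T_C = 290.15 K and T_H = 327.71 K, so ΔT = 37.56 K.
COP_Carnot = T_C/ΔT = 290.15/37.56 = 7.726.
Ẇ_min = Q̇/COP_Carnot = 24.40/7.726 = 3.158 kW = 10780 Btu/h.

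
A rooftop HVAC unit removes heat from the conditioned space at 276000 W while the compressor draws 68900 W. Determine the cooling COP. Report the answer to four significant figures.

4.006

The first law gives Q̇_H = Q̇_C + Ẇ, so the three rates are Q̇_C = 276000, Q̇_H = 344900, Ẇ = 68900 W.
COP_R = Q̇_C/Ẇ = 276000/68900 = 4.006.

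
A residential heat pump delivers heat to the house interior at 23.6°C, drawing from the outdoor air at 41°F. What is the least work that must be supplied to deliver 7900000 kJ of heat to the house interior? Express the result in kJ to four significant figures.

In absolute terms T_C = 278.15 K and T_H = 296.75 K, so ΔT = 18.60 K.
The reversible limit is COP_HP = T_H/ΔT = 15.95, so W_min = Q_H/COP = Q_H·ΔT/T_H.
W_min = 7900000 × 18.60/296.75 = 495200 kJ.

495200 kJ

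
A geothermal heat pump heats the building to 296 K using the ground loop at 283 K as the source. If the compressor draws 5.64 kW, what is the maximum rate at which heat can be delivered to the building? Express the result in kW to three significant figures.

128 kW

The reservoir spacing is ΔT = 296 − 283 = 13.00 K.
COP_Carnot = T_H/ΔT = 296.00/13.00 = 22.77.
Q̇_max = COP_Carnot × Ẇ = 22.77 × 5.640 kW = 128.4 kW.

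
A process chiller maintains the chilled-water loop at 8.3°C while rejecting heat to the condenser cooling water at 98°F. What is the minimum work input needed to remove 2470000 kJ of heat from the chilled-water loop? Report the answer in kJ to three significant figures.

249000 kJ

In absolute terms T_C = 281.45 K and T_H = 309.82 K, so ΔT = 28.37 K.
The reversible limit is COP_R = T_C/ΔT = 9.922, so W_min = Q_C/COP = Q_C·ΔT/T_C.
W_min = 2470000 × 28.37/281.45 = 248900 kJ.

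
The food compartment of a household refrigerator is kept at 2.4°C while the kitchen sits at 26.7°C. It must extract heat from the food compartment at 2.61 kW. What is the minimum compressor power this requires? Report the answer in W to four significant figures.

230.2 W

In absolute terms T_C = 275.55 K and T_H = 299.85 K, so ΔT = 24.30 K.
COP_Carnot = T_C/ΔT = 275.55/24.30 = 11.34.
Ẇ_min = Q̇/COP_Carnot = 2.610/11.34 = 0.2302 kW = 230.2 W.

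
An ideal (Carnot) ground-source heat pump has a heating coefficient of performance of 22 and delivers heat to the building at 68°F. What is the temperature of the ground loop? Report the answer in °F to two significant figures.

44 °F

COP_HP = T_H/(T_H − T_C) gives T_H − T_C = T_H/COP.
With T_H = 293.15 K, T_C = 293.15 × (1 − 1/22) = 279.82 K.
Converting, 279.82 K = 44.02°F.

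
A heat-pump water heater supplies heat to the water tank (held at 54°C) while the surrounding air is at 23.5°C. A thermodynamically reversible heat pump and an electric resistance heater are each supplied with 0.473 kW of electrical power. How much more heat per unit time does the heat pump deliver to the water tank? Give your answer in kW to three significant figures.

4.60 kW

In absolute terms T_C = 296.65 K and T_H = 327.15 K, so ΔT = 30.50 K.
COP_Carnot = T_H/ΔT = 327.15/30.50 = 10.73.
The heat pump delivers Q̇_H = COP × Ẇ = 5.074 kW; the resistance heater delivers Ẇ = 0.4730 kW.
Extra = (COP − 1)·Ẇ = 4.601 kW.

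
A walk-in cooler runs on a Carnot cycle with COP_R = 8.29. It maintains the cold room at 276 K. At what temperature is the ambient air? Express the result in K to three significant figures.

309 K

COP_R = T_C/(T_H − T_C) gives T_H − T_C = T_C/COP.
With T_C = 276.00 K, T_H = 276.00 × (1 + 1/8.29) = 309.29 K.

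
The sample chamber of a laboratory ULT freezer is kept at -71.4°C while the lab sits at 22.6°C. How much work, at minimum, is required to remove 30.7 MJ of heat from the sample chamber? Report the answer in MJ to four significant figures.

14.30 MJ

In absolute terms T_C = 201.75 K and T_H = 295.75 K, so ΔT = 94.00 K.
The reversible limit is COP_R = T_C/ΔT = 2.146, so W_min = Q_C/COP = Q_C·ΔT/T_C.
W_min = 30.70 × 94.00/201.75 = 14.30 MJ.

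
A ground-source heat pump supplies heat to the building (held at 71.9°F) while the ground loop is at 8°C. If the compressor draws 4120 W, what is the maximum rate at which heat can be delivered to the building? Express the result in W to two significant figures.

In absolute terms T_C = 281.15 K and T_H = 295.32 K, so ΔT = 14.17 K.
COP_Carnot = T_H/ΔT = 295.32/14.17 = 20.85.
Q̇_max = COP_Carnot × Ẇ = 20.85 × 4120 W = 85890 W.

86000 W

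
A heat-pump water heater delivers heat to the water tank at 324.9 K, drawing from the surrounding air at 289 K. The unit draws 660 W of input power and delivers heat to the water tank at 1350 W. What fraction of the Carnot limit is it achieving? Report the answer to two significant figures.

0.23

COP_actual = Q̇_H/Ẇ = 1350/660.0 = 2.045.
The reservoir spacing is ΔT = 324.9 − 289 = 35.90 K.
COP_Carnot = T_H/ΔT = 324.90/35.90 = 9.050.
η_II = COP_actual/COP_Carnot = 2.045/9.050 = 0.2260.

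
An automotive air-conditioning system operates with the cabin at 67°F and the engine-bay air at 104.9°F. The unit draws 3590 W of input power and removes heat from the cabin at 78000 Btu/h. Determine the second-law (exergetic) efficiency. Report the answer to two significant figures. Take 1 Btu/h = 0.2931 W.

0.46

Converting, Q̇_C = 78000 Btu/h = 22860 W, so COP_actual = Q̇_C/Ẇ = 22860/3590 = 6.368.
In absolute terms T_C = 292.59 K and T_H = 313.65 K, so ΔT = 21.06 K.
COP_Carnot = T_C/ΔT = 292.59/21.06 = 13.90.
η_II = COP_actual/COP_Carnot = 6.368/13.90 = 0.4583.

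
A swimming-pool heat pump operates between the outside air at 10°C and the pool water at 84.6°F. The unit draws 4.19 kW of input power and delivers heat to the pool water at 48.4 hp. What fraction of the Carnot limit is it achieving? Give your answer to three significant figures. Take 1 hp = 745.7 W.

Converting, Q̇_H = 48.40 hp = 36.09 kW, so COP_actual = Q̇_H/Ẇ = 36.09/4.190 = 8.614.
In absolute terms T_C = 283.15 K and T_H = 302.37 K, so ΔT = 19.22 K.
COP_Carnot = T_H/ΔT = 302.37/19.22 = 15.73.
η_II = COP_actual/COP_Carnot = 8.614/15.73 = 0.5476.

0.548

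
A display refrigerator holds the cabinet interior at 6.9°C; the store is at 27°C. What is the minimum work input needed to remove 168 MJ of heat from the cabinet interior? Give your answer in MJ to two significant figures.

12 MJ

In absolute terms T_C = 280.05 K and T_H = 300.15 K, so ΔT = 20.10 K.
The reversible limit is COP_R = T_C/ΔT = 13.93, so W_min = Q_C/COP = Q_C·ΔT/T_C.
W_min = 168.0 × 20.10/280.05 = 12.06 MJ.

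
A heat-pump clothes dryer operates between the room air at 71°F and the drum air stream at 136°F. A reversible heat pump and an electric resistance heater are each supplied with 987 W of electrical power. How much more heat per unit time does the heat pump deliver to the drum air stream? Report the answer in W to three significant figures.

In absolute terms T_C = 294.82 K and T_H = 330.93 K, so ΔT = 36.11 K.
COP_Carnot = T_H/ΔT = 330.93/36.11 = 9.164.
The heat pump delivers Q̇_H = COP × Ẇ = 9045 W; the resistance heater delivers Ẇ = 987.0 W.
Extra = (COP − 1)·Ẇ = 8058 W.

8060 W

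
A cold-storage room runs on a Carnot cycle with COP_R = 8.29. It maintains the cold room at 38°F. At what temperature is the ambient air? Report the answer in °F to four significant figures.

COP_R = T_C/(T_H − T_C) gives T_H − T_C = T_C/COP.
With T_C = 276.48 K, T_H = 276.48 × (1 + 1/8.29) = 309.83 K.
Converting, 309.83 K = 98.03°F.

98.03 °F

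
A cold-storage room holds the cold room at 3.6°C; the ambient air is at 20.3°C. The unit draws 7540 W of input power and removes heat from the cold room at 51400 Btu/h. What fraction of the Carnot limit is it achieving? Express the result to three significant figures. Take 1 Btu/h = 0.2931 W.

Converting, Q̇_C = 51400 Btu/h = 15070 W, so COP_actual = Q̇_C/Ẇ = 15070/7540 = 1.998.
In absolute terms T_C = 276.75 K and T_H = 293.45 K, so ΔT = 16.70 K.
COP_Carnot = T_C/ΔT = 276.75/16.70 = 16.57.
η_II = COP_actual/COP_Carnot = 1.998/16.57 = 0.1206.

0.121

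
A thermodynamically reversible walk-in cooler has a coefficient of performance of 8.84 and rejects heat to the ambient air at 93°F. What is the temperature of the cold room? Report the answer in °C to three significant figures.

For a Carnot refrigerator COP_R = T_C/(T_H − T_C), so T_C = COP·T_H/(1 + COP).
With T_H = 307.04 K, T_C = 8.84 × 307.04/9.840 = 275.84 K.
Converting, 275.84 K = 2.69°C.

2.69 °C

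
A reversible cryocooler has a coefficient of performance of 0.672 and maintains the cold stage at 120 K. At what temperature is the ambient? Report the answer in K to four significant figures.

COP_R = T_C/(T_H − T_C) gives T_H − T_C = T_C/COP.
With T_C = 120.00 K, T_H = 120.00 × (1 + 1/0.672) = 298.57 K.

298.6 K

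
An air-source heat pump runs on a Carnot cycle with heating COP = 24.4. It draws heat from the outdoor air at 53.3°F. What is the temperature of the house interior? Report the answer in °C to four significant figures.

24.01 °C

COP_HP = T_H/(T_H − T_C) rearranges to T_H = COP·T_C/(COP − 1).
With T_C = 284.98 K, T_H = 24.4 × 284.98/23.40 = 297.16 K.
Converting, 297.16 K = 24.01°C.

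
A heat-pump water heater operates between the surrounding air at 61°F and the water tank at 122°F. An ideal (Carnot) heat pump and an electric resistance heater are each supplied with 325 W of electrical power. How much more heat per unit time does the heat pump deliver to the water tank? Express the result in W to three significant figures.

2770 W

In absolute terms T_C = 289.26 K and T_H = 323.15 K, so ΔT = 33.89 K.
COP_Carnot = T_H/ΔT = 323.15/33.89 = 9.536.
The heat pump delivers Q̇_H = COP × Ẇ = 3099 W; the resistance heater delivers Ẇ = 325.0 W.
Extra = (COP − 1)·Ẇ = 2774 W.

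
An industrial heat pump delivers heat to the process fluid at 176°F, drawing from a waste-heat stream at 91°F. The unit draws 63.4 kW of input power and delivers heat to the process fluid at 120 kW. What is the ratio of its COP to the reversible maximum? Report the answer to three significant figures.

COP_actual = Q̇_H/Ẇ = 120.0/63.40 = 1.893.
In absolute terms T_C = 305.93 K and T_H = 353.15 K, so ΔT = 47.22 K.
COP_Carnot = T_H/ΔT = 353.15/47.22 = 7.478.
η_II = COP_actual/COP_Carnot = 1.893/7.478 = 0.2531.

0.253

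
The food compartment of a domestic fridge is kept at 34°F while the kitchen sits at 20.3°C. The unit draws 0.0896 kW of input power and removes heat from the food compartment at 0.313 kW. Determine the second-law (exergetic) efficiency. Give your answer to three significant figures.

COP_actual = Q̇_C/Ẇ = 0.3130/0.08960 = 3.493.
In absolute terms T_C = 274.26 K and T_H = 293.45 K, so ΔT = 19.19 K.
COP_Carnot = T_C/ΔT = 274.26/19.19 = 14.29.
η_II = COP_actual/COP_Carnot = 3.493/14.29 = 0.2444.

0.244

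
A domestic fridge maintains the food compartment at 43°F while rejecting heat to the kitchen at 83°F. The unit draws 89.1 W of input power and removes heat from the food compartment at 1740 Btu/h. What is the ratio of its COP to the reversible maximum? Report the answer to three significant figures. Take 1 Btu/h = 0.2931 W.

0.455

Converting, Q̇_C = 1740 Btu/h = 510.0 W, so COP_actual = Q̇_C/Ẇ = 510.0/89.10 = 5.724.
In absolute terms T_C = 279.26 K and T_H = 301.48 K, so ΔT = 22.22 K.
COP_Carnot = T_C/ΔT = 279.26/22.22 = 12.57.
η_II = COP_actual/COP_Carnot = 5.724/12.57 = 0.4555.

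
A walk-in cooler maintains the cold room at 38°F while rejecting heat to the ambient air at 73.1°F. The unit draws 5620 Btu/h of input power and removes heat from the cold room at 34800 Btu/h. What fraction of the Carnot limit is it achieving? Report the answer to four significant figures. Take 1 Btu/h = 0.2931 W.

0.4367

COP_actual = Q̇_C/Ẇ = 34800/5620 = 6.192.
In absolute terms T_C = 276.48 K and T_H = 295.98 K, so ΔT = 19.50 K.
COP_Carnot = T_C/ΔT = 276.48/19.50 = 14.18.
η_II = COP_actual/COP_Carnot = 6.192/14.18 = 0.4367.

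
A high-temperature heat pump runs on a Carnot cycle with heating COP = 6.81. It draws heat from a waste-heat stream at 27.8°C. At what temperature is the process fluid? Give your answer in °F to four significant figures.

175.3 °F

COP_HP = T_H/(T_H − T_C) rearranges to T_H = COP·T_C/(COP − 1).
With T_C = 300.95 K, T_H = 6.81 × 300.95/5.810 = 352.75 K.
Converting, 352.75 K = 175.28°F.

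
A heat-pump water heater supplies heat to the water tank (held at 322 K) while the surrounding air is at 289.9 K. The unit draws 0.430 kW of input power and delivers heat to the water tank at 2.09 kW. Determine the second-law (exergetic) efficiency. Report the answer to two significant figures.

COP_actual = Q̇_H/Ẇ = 2.090/0.4300 = 4.860.
The reservoir spacing is ΔT = 322 − 289.9 = 32.10 K.
COP_Carnot = T_H/ΔT = 322.00/32.10 = 10.03.
η_II = COP_actual/COP_Carnot = 4.860/10.03 = 0.4845.

0.48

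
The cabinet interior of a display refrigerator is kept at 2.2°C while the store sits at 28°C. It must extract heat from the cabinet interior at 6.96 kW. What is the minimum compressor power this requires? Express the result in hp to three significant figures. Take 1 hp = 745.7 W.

In absolute terms T_C = 275.35 K and T_H = 301.15 K, so ΔT = 25.80 K.
COP_Carnot = T_C/ΔT = 275.35/25.80 = 10.67.
Ẇ_min = Q̇/COP_Carnot = 6.960/10.67 = 0.6521 kW = 0.8745 hp.

0.875 hp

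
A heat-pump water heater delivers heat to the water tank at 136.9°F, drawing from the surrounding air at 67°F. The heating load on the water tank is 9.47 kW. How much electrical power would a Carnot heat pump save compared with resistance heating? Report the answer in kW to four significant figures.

In absolute terms T_C = 292.59 K and T_H = 331.43 K, so ΔT = 38.83 K.
COP_Carnot = T_H/ΔT = 331.43/38.83 = 8.535.
Resistance heating needs Ẇ_res = Q̇_H = 9.470 kW; the reversible heat pump needs only Ẇ_hp = Q̇_H/COP = 1.110 kW.
Saving = 9.470 − 1.110 = 8.360 kW.

8.360 kW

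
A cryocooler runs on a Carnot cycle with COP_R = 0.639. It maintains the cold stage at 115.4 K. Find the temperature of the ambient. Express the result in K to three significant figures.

296 K

COP_R = T_C/(T_H − T_C) gives T_H − T_C = T_C/COP.
With T_C = 115.40 K, T_H = 115.40 × (1 + 1/0.639) = 295.99 K.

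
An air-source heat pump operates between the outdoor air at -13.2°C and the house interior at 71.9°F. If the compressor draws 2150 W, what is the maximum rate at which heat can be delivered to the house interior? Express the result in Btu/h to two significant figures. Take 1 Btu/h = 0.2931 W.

In absolute terms T_C = 259.95 K and T_H = 295.32 K, so ΔT = 35.37 K.
COP_Carnot = T_H/ΔT = 295.32/35.37 = 8.350.
Q̇_max = COP_Carnot × Ẇ = 8.350 × 2150 W = 17950 W = 61250 Btu/h.

61000 Btu/h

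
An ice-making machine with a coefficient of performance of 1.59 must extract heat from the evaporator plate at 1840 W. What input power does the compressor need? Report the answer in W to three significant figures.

Ẇ = Q̇_C/COP = 1840/1.59 = 1157 W.

1160 W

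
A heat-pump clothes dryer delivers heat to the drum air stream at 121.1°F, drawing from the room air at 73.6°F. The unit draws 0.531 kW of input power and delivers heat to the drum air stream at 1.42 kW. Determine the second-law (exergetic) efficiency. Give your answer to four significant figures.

0.2187

COP_actual = Q̇_H/Ẇ = 1.420/0.5310 = 2.674.
In absolute terms T_C = 296.26 K and T_H = 322.65 K, so ΔT = 26.39 K.
COP_Carnot = T_H/ΔT = 322.65/26.39 = 12.23.
η_II = COP_actual/COP_Carnot = 2.674/12.23 = 0.2187.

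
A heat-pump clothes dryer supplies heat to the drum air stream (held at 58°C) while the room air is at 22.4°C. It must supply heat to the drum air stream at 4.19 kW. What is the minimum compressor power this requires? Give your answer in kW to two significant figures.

In absolute terms T_C = 295.55 K and T_H = 331.15 K, so ΔT = 35.60 K.
COP_Carnot = T_H/ΔT = 331.15/35.60 = 9.302.
Ẇ_min = Q̇/COP_Carnot = 4.190/9.302 = 0.4504 kW.

0.45 kW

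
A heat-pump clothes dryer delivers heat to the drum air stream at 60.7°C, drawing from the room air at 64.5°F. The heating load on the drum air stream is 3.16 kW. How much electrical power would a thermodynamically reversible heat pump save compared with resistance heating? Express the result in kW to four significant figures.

2.756 kW

In absolute terms T_C = 291.21 K and T_H = 333.85 K, so ΔT = 42.64 K.
COP_Carnot = T_H/ΔT = 333.85/42.64 = 7.829.
Resistance heating needs Ẇ_res = Q̇_H = 3.160 kW; the reversible heat pump needs only Ẇ_hp = Q̇_H/COP = 0.4036 kW.
Saving = 3.160 − 0.4036 = 2.756 kW.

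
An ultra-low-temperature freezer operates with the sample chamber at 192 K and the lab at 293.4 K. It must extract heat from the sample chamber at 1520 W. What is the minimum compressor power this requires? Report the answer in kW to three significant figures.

0.803 kW

The reservoir spacing is ΔT = 293.4 − 192 = 101.4 K.
COP_Carnot = T_C/ΔT = 192.00/101.4 = 1.893.
Ẇ_min = Q̇/COP_Carnot = 1520/1.893 = 802.8 W = 0.8028 kW.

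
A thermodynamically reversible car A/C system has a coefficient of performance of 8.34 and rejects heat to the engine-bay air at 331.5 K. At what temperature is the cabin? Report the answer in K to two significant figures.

300 K

For a Carnot refrigerator COP_R = T_C/(T_H − T_C), so T_C = COP·T_H/(1 + COP).
With T_H = 331.50 K, T_C = 8.34 × 331.50/9.340 = 296.01 K.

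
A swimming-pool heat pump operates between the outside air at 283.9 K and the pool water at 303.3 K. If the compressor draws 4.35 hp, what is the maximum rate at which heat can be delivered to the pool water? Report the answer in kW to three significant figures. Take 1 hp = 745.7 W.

The reservoir spacing is ΔT = 303.3 − 283.9 = 19.40 K.
COP_Carnot = T_H/ΔT = 303.30/19.40 = 15.63.
Q̇_max = COP_Carnot × Ẇ = 15.63 × 4.350 hp = 68.01 hp = 50.71 kW.

50.7 kW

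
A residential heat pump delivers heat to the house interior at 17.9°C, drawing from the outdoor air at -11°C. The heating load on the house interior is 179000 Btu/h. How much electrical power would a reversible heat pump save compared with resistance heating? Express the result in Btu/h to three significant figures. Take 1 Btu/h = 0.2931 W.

In absolute terms T_C = 262.15 K and T_H = 291.05 K, so ΔT = 28.90 K.
COP_Carnot = T_H/ΔT = 291.05/28.90 = 10.07.
Resistance heating needs Ẇ_res = Q̇_H = 179000 Btu/h; the reversible heat pump needs only Ẇ_hp = Q̇_H/COP = 17770 Btu/h.
Saving = 179000 − 17770 = 161200 Btu/h.

161000 Btu/h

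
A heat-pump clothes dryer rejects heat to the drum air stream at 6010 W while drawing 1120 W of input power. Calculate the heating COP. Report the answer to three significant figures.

The first law gives Q̇_H = Q̇_C + Ẇ, so the three rates are Q̇_C = 4890, Q̇_H = 6010, Ẇ = 1120 W.
COP_HP = Q̇_H/Ẇ = 6010/1120 = 5.366.

5.37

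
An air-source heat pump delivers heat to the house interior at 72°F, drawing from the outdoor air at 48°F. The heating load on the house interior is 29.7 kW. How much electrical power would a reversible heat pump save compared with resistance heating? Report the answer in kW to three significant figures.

28.4 kW

In absolute terms T_C = 282.04 K and T_H = 295.37 K, so ΔT = 13.33 K.
COP_Carnot = T_H/ΔT = 295.37/13.33 = 22.15.
Resistance heating needs Ẇ_res = Q̇_H = 29.70 kW; the reversible heat pump needs only Ẇ_hp = Q̇_H/COP = 1.341 kW.
Saving = 29.70 − 1.341 = 28.36 kW.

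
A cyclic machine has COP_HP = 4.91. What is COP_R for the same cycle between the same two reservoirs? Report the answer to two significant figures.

Since Q_H = Q_C + W for any cycle, COP_R = Q_C/W = Q_H/W − 1.
COP_R = 4.91 − 1 = 3.91.

3.9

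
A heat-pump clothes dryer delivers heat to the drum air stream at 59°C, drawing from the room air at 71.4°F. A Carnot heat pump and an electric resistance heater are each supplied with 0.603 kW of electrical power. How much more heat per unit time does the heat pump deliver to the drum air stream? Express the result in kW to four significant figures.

4.794 kW

In absolute terms T_C = 295.04 K and T_H = 332.15 K, so ΔT = 37.11 K.
COP_Carnot = T_H/ΔT = 332.15/37.11 = 8.950.
The heat pump delivers Q̇_H = COP × Ẇ = 5.397 kW; the resistance heater delivers Ẇ = 0.6030 kW.
Extra = (COP − 1)·Ẇ = 4.794 kW.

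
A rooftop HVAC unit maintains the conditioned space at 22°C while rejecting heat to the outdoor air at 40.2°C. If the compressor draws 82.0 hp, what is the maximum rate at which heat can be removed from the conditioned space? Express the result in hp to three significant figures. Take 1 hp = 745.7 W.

1330 hp

In absolute terms T_C = 295.15 K and T_H = 313.35 K, so ΔT = 18.20 K.
COP_Carnot = T_C/ΔT = 295.15/18.20 = 16.22.
Q̇_max = COP_Carnot × Ẇ = 16.22 × 82.00 hp = 1330 hp.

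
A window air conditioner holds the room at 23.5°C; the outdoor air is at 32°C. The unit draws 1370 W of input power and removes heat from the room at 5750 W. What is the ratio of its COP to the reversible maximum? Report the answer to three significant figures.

0.120

COP_actual = Q̇_C/Ẇ = 5750/1370 = 4.197.
In absolute terms T_C = 296.65 K and T_H = 305.15 K, so ΔT = 8.500 K.
COP_Carnot = T_C/ΔT = 296.65/8.500 = 34.90.
η_II = COP_actual/COP_Carnot = 4.197/34.90 = 0.1203.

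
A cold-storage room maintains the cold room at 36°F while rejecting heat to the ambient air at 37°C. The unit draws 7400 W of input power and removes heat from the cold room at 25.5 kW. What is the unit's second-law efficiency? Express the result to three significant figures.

Converting, Q̇_C = 25.50 kW = 25500 W, so COP_actual = Q̇_C/Ẇ = 25500/7400 = 3.446.
In absolute terms T_C = 275.37 K and T_H = 310.15 K, so ΔT = 34.78 K.
COP_Carnot = T_C/ΔT = 275.37/34.78 = 7.918.
η_II = COP_actual/COP_Carnot = 3.446/7.918 = 0.4352.

0.435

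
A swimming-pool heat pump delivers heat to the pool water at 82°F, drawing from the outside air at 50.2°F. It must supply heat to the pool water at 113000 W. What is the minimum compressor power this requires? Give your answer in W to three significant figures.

In absolute terms T_C = 283.26 K and T_H = 300.93 K, so ΔT = 17.67 K.
COP_Carnot = T_H/ΔT = 300.93/17.67 = 17.03.
Ẇ_min = Q̇/COP_Carnot = 113000/17.03 = 6634 W.

6630 W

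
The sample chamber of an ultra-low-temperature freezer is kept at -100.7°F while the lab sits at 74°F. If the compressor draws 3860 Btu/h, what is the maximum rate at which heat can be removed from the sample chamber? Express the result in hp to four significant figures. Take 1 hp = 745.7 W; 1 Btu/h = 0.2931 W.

3.117 hp

In absolute terms T_C = 199.43 K and T_H = 296.48 K, so ΔT = 97.06 K.
COP_Carnot = T_C/ΔT = 199.43/97.06 = 2.055.
Q̇_max = COP_Carnot × Ẇ = 2.055 × 3860 Btu/h = 7931 Btu/h = 3.117 hp.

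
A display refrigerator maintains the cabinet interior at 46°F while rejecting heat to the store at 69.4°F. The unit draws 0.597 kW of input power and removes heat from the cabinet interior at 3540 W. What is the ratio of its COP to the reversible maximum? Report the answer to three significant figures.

0.274

Converting, Q̇_C = 3540 W = 3.540 kW, so COP_actual = Q̇_C/Ẇ = 3.540/0.5970 = 5.930.
In absolute terms T_C = 280.93 K and T_H = 293.93 K, so ΔT = 13.00 K.
COP_Carnot = T_C/ΔT = 280.93/13.00 = 21.61.
η_II = COP_actual/COP_Carnot = 5.930/21.61 = 0.2744.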